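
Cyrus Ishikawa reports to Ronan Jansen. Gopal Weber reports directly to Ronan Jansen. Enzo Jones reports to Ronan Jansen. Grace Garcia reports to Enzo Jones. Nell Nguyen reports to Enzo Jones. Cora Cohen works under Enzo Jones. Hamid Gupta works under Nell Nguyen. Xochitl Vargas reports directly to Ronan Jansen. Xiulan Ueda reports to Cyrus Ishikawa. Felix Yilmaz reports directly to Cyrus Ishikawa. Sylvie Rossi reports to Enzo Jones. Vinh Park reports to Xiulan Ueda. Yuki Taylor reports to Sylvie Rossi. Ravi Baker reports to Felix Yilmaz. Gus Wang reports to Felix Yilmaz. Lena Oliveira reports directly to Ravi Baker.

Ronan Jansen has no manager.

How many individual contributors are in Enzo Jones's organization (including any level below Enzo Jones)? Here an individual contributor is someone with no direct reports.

The people in Enzo Jones's organization with no one reporting to them are Yuki Taylor, Cora Cohen, Hamid Gupta, Grace Garcia. That is 4.

4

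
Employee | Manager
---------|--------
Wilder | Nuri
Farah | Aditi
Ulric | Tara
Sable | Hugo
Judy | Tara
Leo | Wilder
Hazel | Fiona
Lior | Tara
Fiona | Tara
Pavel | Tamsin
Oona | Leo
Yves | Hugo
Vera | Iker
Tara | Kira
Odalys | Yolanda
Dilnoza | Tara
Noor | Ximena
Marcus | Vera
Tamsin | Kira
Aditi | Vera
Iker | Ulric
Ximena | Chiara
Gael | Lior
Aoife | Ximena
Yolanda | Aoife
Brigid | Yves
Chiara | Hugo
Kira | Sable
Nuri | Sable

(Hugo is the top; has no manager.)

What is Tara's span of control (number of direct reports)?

Tara directly manages Ulric, Dilnoza, Lior, Judy, Fiona. That is 5 direct reports.

5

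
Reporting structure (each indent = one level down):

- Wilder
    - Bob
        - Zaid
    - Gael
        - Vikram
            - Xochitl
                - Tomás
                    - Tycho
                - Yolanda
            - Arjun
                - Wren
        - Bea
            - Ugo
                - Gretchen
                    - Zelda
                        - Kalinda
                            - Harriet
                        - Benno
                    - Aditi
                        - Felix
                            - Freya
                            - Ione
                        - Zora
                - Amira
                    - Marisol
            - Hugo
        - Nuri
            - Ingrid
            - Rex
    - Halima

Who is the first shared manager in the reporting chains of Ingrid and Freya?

Gael

Ingrid's chain of managers is Nuri, Gael, Wilder. Freya's chain of managers is Felix, Aditi, Gretchen, Ugo, Bea, Gael, Wilder. The first manager that appears in both chains is Gael.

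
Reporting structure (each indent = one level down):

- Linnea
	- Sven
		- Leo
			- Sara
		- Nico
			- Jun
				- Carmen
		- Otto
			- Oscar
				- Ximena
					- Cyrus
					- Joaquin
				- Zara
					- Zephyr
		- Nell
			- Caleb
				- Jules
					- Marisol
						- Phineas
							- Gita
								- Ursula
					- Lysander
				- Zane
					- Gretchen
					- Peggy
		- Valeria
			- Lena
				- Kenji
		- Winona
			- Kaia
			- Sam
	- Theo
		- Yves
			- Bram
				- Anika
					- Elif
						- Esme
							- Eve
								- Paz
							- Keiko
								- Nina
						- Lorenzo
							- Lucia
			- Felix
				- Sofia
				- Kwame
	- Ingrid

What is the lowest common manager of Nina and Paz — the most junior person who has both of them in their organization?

Nina's chain of managers is Keiko, Esme, Elif, Anika, Bram, Yves, Theo, Linnea. Paz's chain of managers is Eve, Esme, Elif, Anika, Bram, Yves, Theo, Linnea. The first manager that appears in both chains is Esme.

Esme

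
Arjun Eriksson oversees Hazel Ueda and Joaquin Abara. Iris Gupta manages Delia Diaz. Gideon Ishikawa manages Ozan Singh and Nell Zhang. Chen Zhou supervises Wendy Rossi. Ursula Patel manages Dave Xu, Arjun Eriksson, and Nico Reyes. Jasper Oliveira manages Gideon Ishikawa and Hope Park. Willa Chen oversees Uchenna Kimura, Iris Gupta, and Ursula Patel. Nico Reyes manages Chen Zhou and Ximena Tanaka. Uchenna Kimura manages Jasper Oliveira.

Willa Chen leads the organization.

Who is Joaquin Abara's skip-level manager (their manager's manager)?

Ursula Patel

Joaquin Abara reports to Arjun Eriksson, and Arjun Eriksson reports to Ursula Patel. So Joaquin Abara's skip-level manager is Ursula Patel.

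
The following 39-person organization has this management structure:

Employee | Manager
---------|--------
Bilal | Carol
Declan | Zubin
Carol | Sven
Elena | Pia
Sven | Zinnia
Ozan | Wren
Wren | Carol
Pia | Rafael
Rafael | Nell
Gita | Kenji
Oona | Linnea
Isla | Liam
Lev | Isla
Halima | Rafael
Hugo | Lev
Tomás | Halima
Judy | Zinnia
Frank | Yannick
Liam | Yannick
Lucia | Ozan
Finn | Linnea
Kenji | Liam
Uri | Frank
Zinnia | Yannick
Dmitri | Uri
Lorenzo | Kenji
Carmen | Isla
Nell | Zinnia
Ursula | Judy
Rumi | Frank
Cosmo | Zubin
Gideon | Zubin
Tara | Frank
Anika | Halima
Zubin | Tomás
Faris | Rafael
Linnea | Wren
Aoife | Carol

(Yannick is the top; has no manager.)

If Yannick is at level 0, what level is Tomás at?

Chain from Tomás up to Yannick: Tomás → Halima → Rafael → Nell → Zinnia → Yannick. That is 5 steps up, so Tomás is 5 levels below Yannick.

5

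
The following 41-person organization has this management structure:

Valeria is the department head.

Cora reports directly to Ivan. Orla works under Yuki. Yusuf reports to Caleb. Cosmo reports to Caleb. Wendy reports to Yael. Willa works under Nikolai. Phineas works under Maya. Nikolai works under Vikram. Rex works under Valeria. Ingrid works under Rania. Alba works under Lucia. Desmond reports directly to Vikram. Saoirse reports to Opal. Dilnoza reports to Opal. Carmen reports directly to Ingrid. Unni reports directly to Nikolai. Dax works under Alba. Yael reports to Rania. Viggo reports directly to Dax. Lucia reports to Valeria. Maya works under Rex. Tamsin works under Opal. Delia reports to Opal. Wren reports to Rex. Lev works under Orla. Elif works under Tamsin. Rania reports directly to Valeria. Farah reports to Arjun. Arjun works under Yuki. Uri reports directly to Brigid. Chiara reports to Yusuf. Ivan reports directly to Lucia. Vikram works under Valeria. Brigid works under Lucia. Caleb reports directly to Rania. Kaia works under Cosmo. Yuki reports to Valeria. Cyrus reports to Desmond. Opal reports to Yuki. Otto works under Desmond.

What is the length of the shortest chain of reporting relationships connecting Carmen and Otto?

Carmen is 3 levels below Valeria, and Otto is 3 levels below Valeria (their lowest common manager). The shortest path runs up from Carmen to Valeria and back down to Otto: 3 + 3 = 6 links.

6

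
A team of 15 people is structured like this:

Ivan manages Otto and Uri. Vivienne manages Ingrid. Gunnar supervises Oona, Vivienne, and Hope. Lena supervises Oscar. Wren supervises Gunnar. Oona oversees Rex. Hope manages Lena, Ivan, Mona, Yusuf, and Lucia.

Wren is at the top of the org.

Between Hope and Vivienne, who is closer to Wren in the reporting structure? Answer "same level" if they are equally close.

same level

Both Hope and Vivienne are 2 levels below Wren.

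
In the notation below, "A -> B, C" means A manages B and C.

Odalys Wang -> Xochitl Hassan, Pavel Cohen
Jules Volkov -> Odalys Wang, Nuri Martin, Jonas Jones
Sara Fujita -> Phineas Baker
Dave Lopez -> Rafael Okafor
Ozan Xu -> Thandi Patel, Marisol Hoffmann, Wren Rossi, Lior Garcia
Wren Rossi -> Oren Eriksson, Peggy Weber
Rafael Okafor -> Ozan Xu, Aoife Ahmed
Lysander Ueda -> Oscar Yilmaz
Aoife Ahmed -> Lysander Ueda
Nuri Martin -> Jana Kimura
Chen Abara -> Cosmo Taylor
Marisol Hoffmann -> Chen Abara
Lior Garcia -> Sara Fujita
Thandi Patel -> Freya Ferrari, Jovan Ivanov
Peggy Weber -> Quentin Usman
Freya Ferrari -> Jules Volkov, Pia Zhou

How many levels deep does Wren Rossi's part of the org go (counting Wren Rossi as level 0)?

The longest chain under Wren Rossi runs Wren Rossi → Peggy Weber → Quentin Usman, which is 2 levels below Wren Rossi.

2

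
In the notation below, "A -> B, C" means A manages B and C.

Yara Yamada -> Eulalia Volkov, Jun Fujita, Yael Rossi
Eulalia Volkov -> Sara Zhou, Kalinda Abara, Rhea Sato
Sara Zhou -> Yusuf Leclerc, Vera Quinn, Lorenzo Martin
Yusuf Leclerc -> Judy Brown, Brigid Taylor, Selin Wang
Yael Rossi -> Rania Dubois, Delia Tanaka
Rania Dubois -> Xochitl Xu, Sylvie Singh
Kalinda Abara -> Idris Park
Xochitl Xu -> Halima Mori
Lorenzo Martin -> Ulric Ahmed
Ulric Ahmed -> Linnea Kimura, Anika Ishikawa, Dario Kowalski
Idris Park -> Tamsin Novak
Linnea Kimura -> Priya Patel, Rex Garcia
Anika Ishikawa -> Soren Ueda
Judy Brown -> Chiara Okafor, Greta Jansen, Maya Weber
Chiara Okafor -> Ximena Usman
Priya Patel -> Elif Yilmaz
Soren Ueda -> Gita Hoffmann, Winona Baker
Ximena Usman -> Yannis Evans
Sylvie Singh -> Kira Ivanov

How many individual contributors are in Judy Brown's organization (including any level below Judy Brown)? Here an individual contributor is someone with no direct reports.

3

The people in Judy Brown's organization with no one reporting to them are Maya Weber, Greta Jansen, Yannis Evans. That is 3.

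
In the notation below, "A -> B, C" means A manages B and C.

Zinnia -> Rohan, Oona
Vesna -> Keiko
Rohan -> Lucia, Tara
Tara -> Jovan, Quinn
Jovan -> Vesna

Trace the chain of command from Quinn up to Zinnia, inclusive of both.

Quinn -> Tara -> Rohan -> Zinnia

Quinn reports to Tara. Tara reports to Rohan. Rohan reports to Zinnia. Zinnia is at the top.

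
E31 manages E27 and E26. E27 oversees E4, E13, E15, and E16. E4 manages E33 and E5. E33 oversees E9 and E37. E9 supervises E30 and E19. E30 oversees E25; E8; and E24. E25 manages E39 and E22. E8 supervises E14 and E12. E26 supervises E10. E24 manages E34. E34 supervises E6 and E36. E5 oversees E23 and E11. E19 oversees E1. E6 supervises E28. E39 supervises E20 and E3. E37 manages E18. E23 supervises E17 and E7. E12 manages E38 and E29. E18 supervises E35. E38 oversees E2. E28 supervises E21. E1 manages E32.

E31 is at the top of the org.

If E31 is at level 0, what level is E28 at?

9

Chain from E28 up to E31: E28 → E6 → E34 → E24 → E30 → E9 → E33 → E4 → E27 → E31. That is 9 steps up, so E28 is 9 levels below E31.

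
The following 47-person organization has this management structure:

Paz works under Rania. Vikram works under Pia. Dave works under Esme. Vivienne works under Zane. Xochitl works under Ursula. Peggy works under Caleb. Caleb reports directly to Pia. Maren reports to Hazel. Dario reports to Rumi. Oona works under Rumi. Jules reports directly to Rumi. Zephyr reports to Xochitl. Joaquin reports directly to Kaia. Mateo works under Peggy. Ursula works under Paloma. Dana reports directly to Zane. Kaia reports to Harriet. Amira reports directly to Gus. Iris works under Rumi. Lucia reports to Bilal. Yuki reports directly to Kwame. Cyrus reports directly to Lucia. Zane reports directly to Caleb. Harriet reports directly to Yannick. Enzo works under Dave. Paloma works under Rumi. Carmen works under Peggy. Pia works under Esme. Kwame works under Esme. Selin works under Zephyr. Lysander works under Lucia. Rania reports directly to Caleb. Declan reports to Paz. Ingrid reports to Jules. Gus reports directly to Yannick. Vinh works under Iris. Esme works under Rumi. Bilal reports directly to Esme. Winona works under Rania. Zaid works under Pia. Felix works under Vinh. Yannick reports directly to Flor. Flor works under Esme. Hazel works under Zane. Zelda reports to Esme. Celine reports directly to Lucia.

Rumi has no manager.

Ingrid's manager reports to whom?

Rumi

Ingrid reports to Jules, and Jules reports to Rumi. So Ingrid's skip-level manager is Rumi.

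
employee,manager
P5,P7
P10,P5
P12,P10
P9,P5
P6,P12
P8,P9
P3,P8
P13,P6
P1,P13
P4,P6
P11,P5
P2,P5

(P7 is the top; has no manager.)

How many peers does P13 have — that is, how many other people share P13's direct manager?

P13 reports to P6. P6's other direct reports are P4 — 1 peer.

1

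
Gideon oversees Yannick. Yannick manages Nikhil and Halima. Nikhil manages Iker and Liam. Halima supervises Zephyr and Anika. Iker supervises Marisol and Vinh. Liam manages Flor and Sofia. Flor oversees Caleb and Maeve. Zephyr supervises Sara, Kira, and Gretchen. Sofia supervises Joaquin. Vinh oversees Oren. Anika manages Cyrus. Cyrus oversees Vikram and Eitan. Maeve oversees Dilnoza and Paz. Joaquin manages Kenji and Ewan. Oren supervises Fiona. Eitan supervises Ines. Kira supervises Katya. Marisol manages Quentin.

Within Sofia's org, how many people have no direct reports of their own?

The people in Sofia's organization with no one reporting to them are Ewan, Kenji. That is 2.

2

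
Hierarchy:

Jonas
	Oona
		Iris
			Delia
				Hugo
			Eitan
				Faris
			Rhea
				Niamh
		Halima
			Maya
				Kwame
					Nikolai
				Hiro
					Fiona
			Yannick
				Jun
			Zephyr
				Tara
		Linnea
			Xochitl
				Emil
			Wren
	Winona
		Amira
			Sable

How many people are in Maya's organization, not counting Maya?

Maya directly manages Kwame, Hiro. Under Kwame: Nikolai (1). Under Hiro: Fiona (1). So Maya's organization is 2 direct reports plus everyone under them: 2 + 2 = 4.

4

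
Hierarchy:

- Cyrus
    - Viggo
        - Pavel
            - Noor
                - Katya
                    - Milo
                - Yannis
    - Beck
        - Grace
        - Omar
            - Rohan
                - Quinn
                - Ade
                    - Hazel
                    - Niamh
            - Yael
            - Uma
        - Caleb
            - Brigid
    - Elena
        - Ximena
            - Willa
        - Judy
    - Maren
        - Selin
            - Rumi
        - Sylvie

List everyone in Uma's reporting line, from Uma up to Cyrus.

Uma -> Omar -> Beck -> Cyrus

Uma reports to Omar. Omar reports to Beck. Beck reports to Cyrus. Cyrus is at the top.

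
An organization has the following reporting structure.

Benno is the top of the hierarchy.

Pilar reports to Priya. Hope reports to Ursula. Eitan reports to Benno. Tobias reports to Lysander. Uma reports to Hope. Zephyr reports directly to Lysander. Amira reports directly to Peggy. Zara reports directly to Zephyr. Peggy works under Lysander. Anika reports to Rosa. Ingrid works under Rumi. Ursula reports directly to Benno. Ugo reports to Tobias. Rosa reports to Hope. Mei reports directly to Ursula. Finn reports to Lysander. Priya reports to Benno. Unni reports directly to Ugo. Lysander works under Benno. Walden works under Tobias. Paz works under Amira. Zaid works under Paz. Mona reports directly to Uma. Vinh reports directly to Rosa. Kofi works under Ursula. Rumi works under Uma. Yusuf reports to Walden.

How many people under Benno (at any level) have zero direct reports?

13

The people in Benno's organization with no one reporting to them are Eitan, Pilar, Mei, Kofi, Ingrid, Mona, Vinh, Anika, Zara, Finn, Unni, Yusuf, Zaid. That is 13.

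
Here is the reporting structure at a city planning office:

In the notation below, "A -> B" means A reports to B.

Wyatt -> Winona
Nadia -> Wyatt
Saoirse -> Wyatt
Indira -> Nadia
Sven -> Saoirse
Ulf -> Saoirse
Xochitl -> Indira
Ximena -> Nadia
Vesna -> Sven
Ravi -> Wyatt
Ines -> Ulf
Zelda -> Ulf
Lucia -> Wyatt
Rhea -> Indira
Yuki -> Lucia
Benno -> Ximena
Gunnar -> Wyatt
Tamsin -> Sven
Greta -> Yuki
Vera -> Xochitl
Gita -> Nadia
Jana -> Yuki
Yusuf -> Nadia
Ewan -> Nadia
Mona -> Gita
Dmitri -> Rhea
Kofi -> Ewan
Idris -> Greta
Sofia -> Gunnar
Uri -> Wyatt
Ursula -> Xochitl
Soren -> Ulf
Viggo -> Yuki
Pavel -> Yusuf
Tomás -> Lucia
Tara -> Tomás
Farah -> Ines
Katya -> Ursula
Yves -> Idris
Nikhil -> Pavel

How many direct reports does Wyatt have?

Wyatt directly manages Nadia, Saoirse, Ravi, Lucia, Gunnar, Uri. That is 6 direct reports.

6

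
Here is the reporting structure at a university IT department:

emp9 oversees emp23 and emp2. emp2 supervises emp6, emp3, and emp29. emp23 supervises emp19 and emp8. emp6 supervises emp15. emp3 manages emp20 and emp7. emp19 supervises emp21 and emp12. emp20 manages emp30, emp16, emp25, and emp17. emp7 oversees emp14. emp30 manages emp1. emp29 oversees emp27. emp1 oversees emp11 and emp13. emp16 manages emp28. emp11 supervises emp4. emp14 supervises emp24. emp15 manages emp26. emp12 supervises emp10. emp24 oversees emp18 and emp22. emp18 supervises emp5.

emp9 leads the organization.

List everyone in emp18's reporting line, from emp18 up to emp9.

emp18 -> emp24 -> emp14 -> emp7 -> emp3 -> emp2 -> emp9

emp18 reports to emp24. emp24 reports to emp14. emp14 reports to emp7. emp7 reports to emp3. emp3 reports to emp2. emp2 reports to emp9. emp9 is at the top.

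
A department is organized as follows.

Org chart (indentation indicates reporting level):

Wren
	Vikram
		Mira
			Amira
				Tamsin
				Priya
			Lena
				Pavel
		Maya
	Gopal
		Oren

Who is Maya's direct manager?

Maya reports directly to Vikram.

Vikram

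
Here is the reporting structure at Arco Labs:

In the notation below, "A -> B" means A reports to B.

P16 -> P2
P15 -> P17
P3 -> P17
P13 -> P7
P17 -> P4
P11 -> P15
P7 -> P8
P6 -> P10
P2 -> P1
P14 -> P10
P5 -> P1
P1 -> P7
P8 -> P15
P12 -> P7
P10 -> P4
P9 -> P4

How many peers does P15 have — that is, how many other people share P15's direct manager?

1

P15 reports to P17. P17's other direct reports are P3 — 1 peer.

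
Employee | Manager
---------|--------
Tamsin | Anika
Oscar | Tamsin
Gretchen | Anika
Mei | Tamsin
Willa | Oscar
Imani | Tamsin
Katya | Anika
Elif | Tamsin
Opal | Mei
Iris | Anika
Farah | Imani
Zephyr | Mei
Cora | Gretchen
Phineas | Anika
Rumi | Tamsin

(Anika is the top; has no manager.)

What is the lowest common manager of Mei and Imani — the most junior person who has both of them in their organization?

Mei's chain of managers is Tamsin, Anika. Imani's chain of managers is Tamsin, Anika. The first manager that appears in both chains is Tamsin.

Tamsin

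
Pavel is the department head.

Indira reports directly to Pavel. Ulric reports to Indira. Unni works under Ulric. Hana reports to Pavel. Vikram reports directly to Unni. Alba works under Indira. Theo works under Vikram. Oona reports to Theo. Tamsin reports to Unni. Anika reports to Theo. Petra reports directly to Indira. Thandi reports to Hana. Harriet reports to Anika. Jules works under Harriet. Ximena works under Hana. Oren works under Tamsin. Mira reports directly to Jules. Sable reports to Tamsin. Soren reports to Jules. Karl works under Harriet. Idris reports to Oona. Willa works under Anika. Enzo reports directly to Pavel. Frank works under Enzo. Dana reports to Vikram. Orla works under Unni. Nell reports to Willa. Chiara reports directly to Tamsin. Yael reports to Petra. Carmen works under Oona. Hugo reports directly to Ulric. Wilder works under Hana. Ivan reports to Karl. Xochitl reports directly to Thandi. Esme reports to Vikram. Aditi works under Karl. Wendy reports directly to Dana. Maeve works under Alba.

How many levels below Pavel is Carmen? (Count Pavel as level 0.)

Chain from Carmen up to Pavel: Carmen → Oona → Theo → Vikram → Unni → Ulric → Indira → Pavel. That is 7 steps up, so Carmen is 7 levels below Pavel.

7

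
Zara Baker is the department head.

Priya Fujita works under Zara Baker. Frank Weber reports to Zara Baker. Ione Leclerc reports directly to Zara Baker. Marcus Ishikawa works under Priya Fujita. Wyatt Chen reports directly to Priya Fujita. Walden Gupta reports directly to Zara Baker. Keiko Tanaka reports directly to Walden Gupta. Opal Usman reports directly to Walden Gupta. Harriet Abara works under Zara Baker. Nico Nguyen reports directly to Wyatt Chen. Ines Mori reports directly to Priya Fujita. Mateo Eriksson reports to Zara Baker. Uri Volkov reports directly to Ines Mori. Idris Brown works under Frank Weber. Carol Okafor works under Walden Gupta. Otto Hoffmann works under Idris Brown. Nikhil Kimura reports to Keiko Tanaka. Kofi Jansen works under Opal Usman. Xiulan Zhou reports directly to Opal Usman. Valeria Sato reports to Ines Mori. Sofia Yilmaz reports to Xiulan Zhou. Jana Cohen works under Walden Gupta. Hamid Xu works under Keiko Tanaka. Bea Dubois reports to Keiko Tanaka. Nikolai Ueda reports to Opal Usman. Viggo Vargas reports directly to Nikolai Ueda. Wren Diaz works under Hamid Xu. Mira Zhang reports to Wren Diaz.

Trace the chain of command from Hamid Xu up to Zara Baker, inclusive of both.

Hamid Xu reports to Keiko Tanaka. Keiko Tanaka reports to Walden Gupta. Walden Gupta reports to Zara Baker. Zara Baker is at the top.

Hamid Xu -> Keiko Tanaka -> Walden Gupta -> Zara Baker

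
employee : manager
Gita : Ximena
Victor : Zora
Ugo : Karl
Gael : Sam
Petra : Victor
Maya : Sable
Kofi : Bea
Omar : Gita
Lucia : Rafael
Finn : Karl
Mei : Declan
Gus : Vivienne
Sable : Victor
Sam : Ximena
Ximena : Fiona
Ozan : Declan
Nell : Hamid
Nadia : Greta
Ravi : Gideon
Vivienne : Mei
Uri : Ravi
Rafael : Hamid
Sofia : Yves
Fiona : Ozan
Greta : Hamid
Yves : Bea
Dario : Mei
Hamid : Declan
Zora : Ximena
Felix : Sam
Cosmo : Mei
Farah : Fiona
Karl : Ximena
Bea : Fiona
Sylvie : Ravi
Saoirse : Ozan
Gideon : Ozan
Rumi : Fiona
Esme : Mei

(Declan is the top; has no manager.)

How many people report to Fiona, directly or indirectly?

20

Fiona directly manages Ximena, Bea, Rumi, Farah. Under Ximena: Zora, Victor, Petra, Sable, Maya, Karl, Ugo, Finn, Gita, Omar, Sam, Gael, Felix (13). Under Bea: Yves, Sofia, Kofi (3). Rumi has no reports. Farah has no reports. So Fiona's organization is 4 direct reports plus everyone under them: 14 + 4 + 1 + 1 = 20.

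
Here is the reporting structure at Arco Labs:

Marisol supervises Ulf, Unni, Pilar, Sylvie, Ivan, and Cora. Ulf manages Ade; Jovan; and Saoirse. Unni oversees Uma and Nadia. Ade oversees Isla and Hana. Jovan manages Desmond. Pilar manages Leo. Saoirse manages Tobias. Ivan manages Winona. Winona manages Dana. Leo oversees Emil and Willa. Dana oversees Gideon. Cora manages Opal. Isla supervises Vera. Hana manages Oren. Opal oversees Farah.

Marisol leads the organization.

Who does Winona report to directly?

Winona reports directly to Ivan.

Ivan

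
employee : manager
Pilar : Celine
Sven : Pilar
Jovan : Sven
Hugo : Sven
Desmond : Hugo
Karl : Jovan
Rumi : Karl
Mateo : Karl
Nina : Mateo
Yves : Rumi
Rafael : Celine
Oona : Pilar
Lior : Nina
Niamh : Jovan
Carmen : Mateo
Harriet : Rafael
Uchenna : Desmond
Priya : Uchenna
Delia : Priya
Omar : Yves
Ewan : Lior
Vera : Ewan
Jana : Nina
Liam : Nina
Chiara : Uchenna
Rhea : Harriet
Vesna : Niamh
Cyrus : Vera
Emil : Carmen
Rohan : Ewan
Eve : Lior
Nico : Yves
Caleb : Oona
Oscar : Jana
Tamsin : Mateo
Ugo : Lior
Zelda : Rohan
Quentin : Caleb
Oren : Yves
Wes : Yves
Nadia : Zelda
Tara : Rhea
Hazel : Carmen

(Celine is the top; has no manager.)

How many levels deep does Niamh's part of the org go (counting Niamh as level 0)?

The longest chain under Niamh runs Niamh → Vesna, which is 1 level below Niamh.

1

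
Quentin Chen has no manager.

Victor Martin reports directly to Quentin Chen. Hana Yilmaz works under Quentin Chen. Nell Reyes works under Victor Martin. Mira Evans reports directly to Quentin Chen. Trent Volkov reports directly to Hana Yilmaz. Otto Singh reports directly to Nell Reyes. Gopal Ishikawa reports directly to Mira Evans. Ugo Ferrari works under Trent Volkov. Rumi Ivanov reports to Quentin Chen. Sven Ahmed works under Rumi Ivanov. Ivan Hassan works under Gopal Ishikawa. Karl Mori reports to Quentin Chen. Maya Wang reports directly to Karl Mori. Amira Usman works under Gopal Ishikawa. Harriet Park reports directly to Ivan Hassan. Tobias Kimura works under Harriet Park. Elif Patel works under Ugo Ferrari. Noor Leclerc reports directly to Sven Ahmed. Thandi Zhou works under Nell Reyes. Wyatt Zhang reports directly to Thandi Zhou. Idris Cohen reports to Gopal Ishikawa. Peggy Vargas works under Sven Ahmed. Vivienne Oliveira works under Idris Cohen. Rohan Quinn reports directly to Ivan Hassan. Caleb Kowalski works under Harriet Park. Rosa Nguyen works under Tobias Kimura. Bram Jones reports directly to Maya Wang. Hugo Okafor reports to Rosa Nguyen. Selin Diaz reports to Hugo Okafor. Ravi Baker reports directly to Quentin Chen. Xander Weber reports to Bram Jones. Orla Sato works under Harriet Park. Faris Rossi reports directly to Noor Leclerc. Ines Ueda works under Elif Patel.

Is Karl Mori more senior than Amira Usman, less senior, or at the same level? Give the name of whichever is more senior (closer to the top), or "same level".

Karl Mori is 1 level below Quentin Chen; Amira Usman is 3. Karl Mori is higher.

Karl Mori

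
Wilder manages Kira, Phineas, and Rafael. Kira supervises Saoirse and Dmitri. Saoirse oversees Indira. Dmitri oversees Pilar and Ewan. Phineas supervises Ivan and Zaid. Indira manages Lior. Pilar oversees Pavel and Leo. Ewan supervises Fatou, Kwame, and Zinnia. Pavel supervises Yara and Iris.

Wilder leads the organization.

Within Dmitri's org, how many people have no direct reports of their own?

The people in Dmitri's organization with no one reporting to them are Zinnia, Kwame, Fatou, Leo, Yara, Iris. That is 6.

6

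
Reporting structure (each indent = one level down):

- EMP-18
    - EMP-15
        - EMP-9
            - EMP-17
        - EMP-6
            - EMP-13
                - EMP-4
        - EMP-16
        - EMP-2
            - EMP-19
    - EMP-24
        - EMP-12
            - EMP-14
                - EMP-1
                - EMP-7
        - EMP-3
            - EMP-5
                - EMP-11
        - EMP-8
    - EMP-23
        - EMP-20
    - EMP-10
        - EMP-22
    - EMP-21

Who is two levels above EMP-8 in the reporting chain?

EMP-8 reports to EMP-24, and EMP-24 reports to EMP-18. So EMP-8's skip-level manager is EMP-18.

EMP-18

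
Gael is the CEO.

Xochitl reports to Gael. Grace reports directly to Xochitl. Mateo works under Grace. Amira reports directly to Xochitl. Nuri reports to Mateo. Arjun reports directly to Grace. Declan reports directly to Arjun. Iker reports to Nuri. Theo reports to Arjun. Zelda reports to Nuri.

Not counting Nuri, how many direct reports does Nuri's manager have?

Nuri reports to Mateo, and Mateo has no other direct reports. Nuri has 0 peers.

0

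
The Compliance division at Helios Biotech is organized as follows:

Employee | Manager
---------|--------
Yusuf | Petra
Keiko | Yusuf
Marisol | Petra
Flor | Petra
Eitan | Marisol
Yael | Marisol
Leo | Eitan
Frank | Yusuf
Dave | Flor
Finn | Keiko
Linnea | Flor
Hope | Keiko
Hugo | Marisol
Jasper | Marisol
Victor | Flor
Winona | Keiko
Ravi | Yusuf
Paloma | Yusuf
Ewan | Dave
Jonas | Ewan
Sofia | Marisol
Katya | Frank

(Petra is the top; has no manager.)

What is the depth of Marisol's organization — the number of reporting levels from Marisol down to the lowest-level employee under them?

2

The longest chain under Marisol runs Marisol → Eitan → Leo, which is 2 levels below Marisol.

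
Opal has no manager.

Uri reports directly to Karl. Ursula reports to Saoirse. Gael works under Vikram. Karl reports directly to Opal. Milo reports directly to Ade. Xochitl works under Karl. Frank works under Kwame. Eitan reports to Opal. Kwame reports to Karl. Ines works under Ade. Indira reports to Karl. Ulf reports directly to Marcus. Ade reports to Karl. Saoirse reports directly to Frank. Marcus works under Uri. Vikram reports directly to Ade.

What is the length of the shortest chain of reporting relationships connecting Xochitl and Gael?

Xochitl is 1 level below Karl, and Gael is 3 levels below Karl (their lowest common manager). The shortest path runs up from Xochitl to Karl and back down to Gael: 1 + 3 = 4 links.

4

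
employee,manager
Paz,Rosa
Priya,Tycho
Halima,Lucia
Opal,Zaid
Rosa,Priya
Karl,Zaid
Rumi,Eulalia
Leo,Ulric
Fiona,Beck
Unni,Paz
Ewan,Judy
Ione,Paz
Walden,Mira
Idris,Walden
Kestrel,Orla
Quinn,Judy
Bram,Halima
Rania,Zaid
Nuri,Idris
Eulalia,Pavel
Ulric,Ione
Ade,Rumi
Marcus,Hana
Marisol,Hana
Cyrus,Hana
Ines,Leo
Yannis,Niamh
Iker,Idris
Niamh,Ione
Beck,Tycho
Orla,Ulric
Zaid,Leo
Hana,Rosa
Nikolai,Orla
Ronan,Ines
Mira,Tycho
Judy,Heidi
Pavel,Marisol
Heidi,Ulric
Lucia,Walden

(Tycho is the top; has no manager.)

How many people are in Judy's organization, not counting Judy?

2

Judy directly manages Ewan, Quinn. Ewan has no reports. Quinn has no reports. So Judy's organization is 2 direct reports plus everyone under them: 1 + 1 = 2.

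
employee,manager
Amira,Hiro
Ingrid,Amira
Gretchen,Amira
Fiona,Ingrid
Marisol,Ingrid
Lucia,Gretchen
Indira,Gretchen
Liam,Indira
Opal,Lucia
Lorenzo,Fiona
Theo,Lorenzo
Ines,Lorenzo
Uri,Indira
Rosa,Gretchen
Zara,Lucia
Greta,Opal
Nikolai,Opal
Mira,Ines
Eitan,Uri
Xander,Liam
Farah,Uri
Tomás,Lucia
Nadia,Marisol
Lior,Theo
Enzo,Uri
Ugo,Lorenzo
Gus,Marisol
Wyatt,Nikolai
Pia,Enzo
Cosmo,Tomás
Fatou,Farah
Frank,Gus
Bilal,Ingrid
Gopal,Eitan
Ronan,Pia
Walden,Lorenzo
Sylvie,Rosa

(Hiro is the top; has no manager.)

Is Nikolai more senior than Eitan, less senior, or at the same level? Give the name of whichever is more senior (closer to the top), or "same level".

Both Nikolai and Eitan are 5 levels below Hiro.

same level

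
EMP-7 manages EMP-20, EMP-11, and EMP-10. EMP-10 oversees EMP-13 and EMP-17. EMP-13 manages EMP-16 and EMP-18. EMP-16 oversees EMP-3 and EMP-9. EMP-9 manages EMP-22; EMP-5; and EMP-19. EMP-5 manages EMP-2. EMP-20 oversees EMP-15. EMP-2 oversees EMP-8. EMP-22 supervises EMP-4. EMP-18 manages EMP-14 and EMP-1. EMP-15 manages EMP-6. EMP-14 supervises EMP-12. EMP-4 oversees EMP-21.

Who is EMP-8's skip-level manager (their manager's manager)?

EMP-5

EMP-8 reports to EMP-2, and EMP-2 reports to EMP-5. So EMP-8's skip-level manager is EMP-5.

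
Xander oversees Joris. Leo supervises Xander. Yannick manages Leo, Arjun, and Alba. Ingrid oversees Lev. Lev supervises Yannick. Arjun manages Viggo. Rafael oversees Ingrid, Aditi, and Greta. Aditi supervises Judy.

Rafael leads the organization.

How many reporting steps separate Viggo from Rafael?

Chain from Viggo up to Rafael: Viggo → Arjun → Yannick → Lev → Ingrid → Rafael. That is 5 steps up, so Viggo is 5 levels below Rafael.

5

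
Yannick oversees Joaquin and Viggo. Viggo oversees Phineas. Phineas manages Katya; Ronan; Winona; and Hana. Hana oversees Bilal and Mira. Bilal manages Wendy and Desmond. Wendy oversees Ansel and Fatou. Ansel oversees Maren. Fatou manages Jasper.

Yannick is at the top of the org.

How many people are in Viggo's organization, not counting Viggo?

Viggo directly manages Phineas. Under Phineas: Winona, Ronan, Hana, Mira, Bilal, Desmond, Wendy, Fatou, Jasper, Ansel, Maren, Katya (12). That's 13 in total.

13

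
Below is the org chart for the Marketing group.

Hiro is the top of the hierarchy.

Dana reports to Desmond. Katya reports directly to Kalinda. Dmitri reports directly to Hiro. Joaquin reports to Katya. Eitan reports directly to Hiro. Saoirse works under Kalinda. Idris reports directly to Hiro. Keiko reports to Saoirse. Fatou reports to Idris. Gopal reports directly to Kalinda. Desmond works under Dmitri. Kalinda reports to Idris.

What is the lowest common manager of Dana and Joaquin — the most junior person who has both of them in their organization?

Hiro

Dana's chain of managers is Desmond, Dmitri, Hiro. Joaquin's chain of managers is Katya, Kalinda, Idris, Hiro. The first manager that appears in both chains is Hiro.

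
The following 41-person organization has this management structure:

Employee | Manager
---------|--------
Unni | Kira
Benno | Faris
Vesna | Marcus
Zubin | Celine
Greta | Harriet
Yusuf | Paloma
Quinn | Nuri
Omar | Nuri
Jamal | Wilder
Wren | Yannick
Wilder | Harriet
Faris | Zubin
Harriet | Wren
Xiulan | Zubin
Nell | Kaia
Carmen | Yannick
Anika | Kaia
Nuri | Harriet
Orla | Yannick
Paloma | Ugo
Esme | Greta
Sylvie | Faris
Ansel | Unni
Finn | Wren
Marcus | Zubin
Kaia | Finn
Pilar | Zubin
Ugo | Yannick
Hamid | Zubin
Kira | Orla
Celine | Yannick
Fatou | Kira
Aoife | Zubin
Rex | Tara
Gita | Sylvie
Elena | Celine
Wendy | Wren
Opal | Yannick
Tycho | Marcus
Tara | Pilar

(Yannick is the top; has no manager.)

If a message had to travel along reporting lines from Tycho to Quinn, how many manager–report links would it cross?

8

Tycho is 4 levels below Yannick, and Quinn is 4 levels below Yannick (their lowest common manager). The shortest path runs up from Tycho to Yannick and back down to Quinn: 4 + 4 = 8 links.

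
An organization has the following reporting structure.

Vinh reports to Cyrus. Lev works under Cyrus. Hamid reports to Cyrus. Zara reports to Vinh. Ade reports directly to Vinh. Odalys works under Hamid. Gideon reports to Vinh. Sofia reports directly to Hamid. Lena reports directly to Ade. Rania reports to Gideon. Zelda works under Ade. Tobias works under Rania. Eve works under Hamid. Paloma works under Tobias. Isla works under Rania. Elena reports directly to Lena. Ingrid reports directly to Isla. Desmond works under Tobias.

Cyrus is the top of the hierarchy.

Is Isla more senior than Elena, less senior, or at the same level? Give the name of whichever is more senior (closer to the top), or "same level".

Both Isla and Elena are 4 levels below Cyrus.

same level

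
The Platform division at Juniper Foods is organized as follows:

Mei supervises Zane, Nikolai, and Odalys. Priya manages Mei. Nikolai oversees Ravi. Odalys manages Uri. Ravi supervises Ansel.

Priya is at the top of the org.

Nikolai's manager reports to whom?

Nikolai reports to Mei, and Mei reports to Priya. So Nikolai's skip-level manager is Priya.

Priya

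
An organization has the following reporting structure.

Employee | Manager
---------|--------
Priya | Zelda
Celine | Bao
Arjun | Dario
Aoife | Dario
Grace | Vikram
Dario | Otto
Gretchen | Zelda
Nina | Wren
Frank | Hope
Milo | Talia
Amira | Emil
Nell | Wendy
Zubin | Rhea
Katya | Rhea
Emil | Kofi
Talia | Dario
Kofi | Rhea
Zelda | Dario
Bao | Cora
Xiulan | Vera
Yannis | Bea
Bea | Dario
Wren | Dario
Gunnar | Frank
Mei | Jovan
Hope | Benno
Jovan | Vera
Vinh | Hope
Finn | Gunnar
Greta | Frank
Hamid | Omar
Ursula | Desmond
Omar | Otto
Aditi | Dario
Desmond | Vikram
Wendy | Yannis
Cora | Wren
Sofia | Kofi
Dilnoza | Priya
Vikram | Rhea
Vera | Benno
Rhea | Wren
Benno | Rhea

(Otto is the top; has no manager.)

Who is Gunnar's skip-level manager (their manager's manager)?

Gunnar reports to Frank, and Frank reports to Hope. So Gunnar's skip-level manager is Hope.

Hope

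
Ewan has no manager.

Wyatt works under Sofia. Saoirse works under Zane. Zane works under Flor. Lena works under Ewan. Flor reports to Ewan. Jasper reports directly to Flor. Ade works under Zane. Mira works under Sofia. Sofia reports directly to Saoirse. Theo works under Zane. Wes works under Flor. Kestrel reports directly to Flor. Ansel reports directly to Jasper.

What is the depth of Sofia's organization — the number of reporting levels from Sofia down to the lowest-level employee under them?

The longest chain under Sofia runs Sofia → Mira, which is 1 level below Sofia.

1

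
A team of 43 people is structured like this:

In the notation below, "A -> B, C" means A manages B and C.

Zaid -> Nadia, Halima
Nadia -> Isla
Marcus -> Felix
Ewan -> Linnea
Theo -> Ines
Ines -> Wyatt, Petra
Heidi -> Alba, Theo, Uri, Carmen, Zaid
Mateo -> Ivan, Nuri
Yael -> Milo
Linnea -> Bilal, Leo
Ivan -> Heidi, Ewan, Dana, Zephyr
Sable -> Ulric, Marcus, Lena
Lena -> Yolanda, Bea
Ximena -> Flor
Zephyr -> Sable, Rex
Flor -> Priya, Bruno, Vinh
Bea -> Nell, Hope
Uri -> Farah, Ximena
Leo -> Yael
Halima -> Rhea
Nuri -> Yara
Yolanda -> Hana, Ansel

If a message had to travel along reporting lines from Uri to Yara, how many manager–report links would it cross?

Uri is 3 levels below Mateo, and Yara is 2 levels below Mateo (their lowest common manager). The shortest path runs up from Uri to Mateo and back down to Yara: 3 + 2 = 5 links.

5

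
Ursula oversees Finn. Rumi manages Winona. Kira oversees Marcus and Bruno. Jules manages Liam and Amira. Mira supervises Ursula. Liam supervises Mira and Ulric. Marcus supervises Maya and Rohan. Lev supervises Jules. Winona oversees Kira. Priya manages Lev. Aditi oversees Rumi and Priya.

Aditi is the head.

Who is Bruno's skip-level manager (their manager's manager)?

Bruno reports to Kira, and Kira reports to Winona. So Bruno's skip-level manager is Winona.

Winona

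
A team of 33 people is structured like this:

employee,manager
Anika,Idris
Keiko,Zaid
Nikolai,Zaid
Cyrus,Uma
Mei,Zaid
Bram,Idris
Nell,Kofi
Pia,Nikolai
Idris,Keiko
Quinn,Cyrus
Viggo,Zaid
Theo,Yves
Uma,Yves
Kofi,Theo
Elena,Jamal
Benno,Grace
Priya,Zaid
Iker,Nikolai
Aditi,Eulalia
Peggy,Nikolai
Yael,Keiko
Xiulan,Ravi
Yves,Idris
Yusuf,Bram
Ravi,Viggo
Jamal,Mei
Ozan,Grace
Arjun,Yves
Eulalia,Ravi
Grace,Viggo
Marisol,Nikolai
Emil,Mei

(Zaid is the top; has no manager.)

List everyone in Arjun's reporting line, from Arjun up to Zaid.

Arjun -> Yves -> Idris -> Keiko -> Zaid

Arjun reports to Yves. Yves reports to Idris. Idris reports to Keiko. Keiko reports to Zaid. Zaid is at the top.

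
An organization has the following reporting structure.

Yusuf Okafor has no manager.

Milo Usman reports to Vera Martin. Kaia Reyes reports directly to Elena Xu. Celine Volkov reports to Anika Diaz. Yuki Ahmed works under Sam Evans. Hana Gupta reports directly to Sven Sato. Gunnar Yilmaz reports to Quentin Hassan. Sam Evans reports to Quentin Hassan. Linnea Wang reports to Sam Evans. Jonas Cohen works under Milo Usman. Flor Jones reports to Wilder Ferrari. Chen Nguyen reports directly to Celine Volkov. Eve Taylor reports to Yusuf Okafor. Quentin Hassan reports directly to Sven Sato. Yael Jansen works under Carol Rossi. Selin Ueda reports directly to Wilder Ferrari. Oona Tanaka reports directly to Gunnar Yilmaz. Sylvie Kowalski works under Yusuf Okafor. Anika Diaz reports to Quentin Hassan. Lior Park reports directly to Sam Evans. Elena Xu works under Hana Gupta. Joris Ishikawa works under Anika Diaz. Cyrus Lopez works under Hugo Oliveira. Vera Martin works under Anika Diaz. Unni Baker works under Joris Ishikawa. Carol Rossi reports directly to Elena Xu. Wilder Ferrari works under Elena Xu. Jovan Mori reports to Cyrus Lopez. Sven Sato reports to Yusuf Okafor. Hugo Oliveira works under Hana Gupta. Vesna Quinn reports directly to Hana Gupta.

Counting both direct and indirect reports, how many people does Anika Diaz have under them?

7

Anika Diaz directly manages Celine Volkov, Joris Ishikawa, Vera Martin. Under Celine Volkov: Chen Nguyen (1). Under Joris Ishikawa: Unni Baker (1). Under Vera Martin: Milo Usman, Jonas Cohen (2). So Anika Diaz's organization is 3 direct reports plus everyone under them: 2 + 2 + 3 = 7.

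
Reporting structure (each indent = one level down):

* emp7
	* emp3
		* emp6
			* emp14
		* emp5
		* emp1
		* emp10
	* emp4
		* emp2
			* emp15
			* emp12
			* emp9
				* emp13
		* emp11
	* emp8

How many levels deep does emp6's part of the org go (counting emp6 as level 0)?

1

The longest chain under emp6 runs emp6 → emp14, which is 1 level below emp6.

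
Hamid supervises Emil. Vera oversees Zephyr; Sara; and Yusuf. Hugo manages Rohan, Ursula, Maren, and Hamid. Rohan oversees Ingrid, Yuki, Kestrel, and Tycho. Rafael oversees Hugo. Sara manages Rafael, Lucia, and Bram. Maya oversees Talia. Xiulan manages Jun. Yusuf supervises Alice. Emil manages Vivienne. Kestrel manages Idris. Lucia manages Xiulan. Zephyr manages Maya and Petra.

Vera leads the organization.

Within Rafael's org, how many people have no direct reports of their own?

The people in Rafael's organization with no one reporting to them are Ursula, Maren, Tycho, Idris, Yuki, Ingrid, Vivienne. That is 7.

7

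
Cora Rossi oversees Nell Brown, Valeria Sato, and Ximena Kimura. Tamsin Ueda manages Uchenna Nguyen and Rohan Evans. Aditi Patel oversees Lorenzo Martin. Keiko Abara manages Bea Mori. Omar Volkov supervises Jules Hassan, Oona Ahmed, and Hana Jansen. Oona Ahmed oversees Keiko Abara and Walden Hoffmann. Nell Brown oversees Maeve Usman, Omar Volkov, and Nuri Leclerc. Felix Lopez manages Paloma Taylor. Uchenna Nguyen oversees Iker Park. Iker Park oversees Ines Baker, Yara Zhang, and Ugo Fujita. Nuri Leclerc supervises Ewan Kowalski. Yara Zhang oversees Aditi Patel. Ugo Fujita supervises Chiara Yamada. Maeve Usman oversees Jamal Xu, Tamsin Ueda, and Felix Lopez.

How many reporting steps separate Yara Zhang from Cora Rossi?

Chain from Yara Zhang up to Cora Rossi: Yara Zhang → Iker Park → Uchenna Nguyen → Tamsin Ueda → Maeve Usman → Nell Brown → Cora Rossi. That is 6 steps up, so Yara Zhang is 6 levels below Cora Rossi.

6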